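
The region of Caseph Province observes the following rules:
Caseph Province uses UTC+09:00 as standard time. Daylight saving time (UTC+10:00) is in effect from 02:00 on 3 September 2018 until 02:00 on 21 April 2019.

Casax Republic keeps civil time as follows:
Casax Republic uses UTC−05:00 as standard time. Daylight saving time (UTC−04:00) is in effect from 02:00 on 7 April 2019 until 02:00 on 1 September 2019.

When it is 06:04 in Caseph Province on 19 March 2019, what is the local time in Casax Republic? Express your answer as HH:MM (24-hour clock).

15:04

Daylight saving runs 3 September 2018 – 21 April 2019; 19 March 2019 is inside that window, so Caseph Province is at UTC+10:00.
06:04 Caseph Province − 10h = 20:04 UTC (rolling into the previous day, 18 March 2019).
At the standard offset (UTC−05:00), 20:04 UTC − 5h = 15:04 Casax Republic standard time.
The standard-time date in Casax Republic, 18 March 2019, does not fall between 7 April and 1 September, so daylight saving is not in effect and Casax Republic is at UTC−05:00.
20:04 UTC − 5h = 15:04 Casax Republic.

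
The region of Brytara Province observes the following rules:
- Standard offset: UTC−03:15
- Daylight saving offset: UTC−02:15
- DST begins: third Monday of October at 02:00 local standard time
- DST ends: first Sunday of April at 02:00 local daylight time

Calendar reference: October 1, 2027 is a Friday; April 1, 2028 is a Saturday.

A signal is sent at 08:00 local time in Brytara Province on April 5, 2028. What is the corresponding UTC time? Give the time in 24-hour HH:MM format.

11:15

1 October 2027 is a Friday, so the first Monday is October 4 and the third is October 18.
1 April 2028 is a Saturday, so the first Sunday is April 2.
Daylight saving runs 18 October 2027 – 2 April 2028; April 5, 2028 is outside that window, so Brytara Province is on standard time at UTC−03:15.
08:00 local + 3h15m = 11:15 UTC.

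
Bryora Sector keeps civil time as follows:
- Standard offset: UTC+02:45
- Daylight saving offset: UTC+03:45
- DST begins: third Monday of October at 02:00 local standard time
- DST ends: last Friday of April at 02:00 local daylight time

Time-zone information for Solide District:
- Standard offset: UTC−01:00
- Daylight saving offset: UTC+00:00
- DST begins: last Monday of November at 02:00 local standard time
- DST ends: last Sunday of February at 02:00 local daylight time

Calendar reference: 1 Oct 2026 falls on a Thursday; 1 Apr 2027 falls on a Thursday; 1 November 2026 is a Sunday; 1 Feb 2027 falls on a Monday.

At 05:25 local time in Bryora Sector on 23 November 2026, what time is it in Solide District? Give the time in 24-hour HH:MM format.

1 October 2026 is a Thursday, so the first Monday is October 5 and the third is October 19.
1 April 2027 is a Thursday, so Fridays fall on 2, 9, 16, 23, 30; the last is April 30.
23 November 2026 falls between 19 October 2026 and 30 April 2027, so daylight saving is in effect and Bryora Sector is at UTC+03:45.
05:25 Bryora Sector − 3h45m = 01:40 UTC.
1 November 2026 is a Sunday, so Mondays fall on 2, 9, 16, 23, 30; the last is November 30.
1 February 2027 is a Monday, so Sundays fall on 7, 14, 21, 28; the last is February 28.
At the standard offset (UTC−01:00), 01:40 UTC − 1h = 00:40 Solide District standard time.
The standard-time date in Solide District, 23 November 2026, does not fall between 30 November 2026 and 28 February 2027, so daylight saving is not in effect and Solide District is at UTC−01:00.
01:40 UTC − 1h = 00:40 Solide District.

00:40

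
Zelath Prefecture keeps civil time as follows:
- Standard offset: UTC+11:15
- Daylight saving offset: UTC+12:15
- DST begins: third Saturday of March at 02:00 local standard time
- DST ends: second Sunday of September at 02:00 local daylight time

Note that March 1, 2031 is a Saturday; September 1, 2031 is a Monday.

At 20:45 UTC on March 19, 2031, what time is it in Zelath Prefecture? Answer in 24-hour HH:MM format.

1 March 2031 is a Saturday, so the first Saturday is March 1 and the third is March 15.
1 September 2031 is a Monday, so the first Sunday is September 7 and the second is September 14.
At the standard offset (UTC+11:15), 20:45 UTC + 11h15m = 08:00 Zelath Prefecture standard time (rolling into the next day, 20 March 2031).
The standard-time date in Zelath Prefecture, March 20, 2031, falls between 15 March and 14 September, so daylight saving is in effect and Zelath Prefecture is at UTC+12:15.
20:45 UTC + 12h15m = 09:00 local (rolling into the next day, 20 March 2031).

09:00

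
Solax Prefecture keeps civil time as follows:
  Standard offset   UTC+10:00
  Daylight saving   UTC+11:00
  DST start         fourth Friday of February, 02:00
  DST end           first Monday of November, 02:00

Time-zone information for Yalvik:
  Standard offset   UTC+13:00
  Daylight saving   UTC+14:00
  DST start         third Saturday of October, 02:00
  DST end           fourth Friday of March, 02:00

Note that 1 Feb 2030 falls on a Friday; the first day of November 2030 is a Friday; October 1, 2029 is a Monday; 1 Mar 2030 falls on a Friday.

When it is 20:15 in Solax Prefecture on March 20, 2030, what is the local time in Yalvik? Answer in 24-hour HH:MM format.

23:15

1 February 2030 is a Friday, so the first Friday is February 1 and the fourth is February 22.
1 November 2030 is a Friday, so the first Monday is November 4.
March 20, 2030 falls between 22 February and 4 November, so daylight saving is in effect and Solax Prefecture is at UTC+11:00.
20:15 Solax Prefecture − 11h = 09:15 UTC.
1 October 2029 is a Monday, so the first Saturday is October 6 and the third is October 20.
1 March 2030 is a Friday, so the first Friday is March 1 and the fourth is March 22.
At the standard offset (UTC+13:00), 09:15 UTC + 13h = 22:15 Yalvik standard time.
The standard-time date in Yalvik, March 20, 2030, falls between 20 October 2029 and 22 March 2030, so daylight saving is in effect and Yalvik is at UTC+14:00.
09:15 UTC + 14h = 23:15 Yalvik.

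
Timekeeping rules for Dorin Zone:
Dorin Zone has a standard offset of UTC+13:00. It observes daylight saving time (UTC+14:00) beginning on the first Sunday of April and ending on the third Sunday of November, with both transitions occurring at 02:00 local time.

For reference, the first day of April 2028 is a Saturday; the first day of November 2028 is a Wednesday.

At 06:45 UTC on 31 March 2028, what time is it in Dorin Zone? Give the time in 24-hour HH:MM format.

1 April 2028 is a Saturday, so the first Sunday is April 2.
1 November 2028 is a Wednesday, so the first Sunday is November 5 and the third is November 19.
At the standard offset (UTC+13:00), 06:45 UTC + 13h = 19:45 Dorin Zone standard time.
The standard-time date in Dorin Zone, 31 March 2028, is outside the daylight-saving period (2 April – 19 November), so Dorin Zone is on standard time, UTC+13:00.
06:45 UTC + 13h = 19:45 local.

19:45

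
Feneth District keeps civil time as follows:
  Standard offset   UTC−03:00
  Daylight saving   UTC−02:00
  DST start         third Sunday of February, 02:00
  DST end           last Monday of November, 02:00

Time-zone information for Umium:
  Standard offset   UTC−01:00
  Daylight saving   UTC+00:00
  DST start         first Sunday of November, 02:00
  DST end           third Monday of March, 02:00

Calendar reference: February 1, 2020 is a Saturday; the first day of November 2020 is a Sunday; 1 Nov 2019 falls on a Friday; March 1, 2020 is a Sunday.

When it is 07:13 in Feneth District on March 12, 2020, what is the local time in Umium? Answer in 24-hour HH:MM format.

1 February 2020 is a Saturday, so the first Sunday is February 2 and the third is February 16.
1 November 2020 is a Sunday, so Mondays fall on 2, 9, 16, 23, 30; the last is November 30.
Daylight saving runs 16 February – 30 November; March 12, 2020 is inside that window, so Feneth District is at UTC−02:00.
07:13 Feneth District + 2h = 09:13 UTC.
1 November 2019 is a Friday, so the first Sunday is November 3.
1 March 2020 is a Sunday, so the first Monday is March 2 and the third is March 16.
At the standard offset (UTC−01:00), 09:13 UTC − 1h = 08:13 Umium standard time.
The standard-time date in Umium, March 12, 2020, falls between 3 November 2019 and 16 March 2020, so daylight saving is in effect and Umium is at UTC+00:00.
09:13 UTC + 0h = 09:13 Umium.

09:13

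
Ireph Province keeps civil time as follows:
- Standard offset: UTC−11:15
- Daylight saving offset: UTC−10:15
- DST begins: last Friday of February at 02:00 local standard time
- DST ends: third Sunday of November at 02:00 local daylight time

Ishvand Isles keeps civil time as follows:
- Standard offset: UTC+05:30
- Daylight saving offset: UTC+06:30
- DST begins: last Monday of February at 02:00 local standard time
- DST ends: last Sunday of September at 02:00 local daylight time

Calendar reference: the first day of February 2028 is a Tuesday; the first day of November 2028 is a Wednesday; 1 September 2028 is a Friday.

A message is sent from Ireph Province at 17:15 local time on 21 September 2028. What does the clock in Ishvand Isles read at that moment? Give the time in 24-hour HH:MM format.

1 February 2028 is a Tuesday, so Fridays fall on 4, 11, 18, 25; the last is February 25.
1 November 2028 is a Wednesday, so the first Sunday is November 5 and the third is November 19.
21 September 2028 lies within the daylight-saving period (25 February – 19 November), so Ireph Province is on daylight time, UTC−10:15.
17:15 Ireph Province + 10h15m = 03:30 UTC (rolling into the next day, 22 September 2028).
1 February 2028 is a Tuesday, so Mondays fall on 7, 14, 21, 28; the last is February 28.
1 September 2028 is a Friday, so Sundays fall on 3, 10, 17, 24; the last is September 24.
At the standard offset (UTC+05:30), 03:30 UTC + 5h30m = 09:00 Ishvand Isles standard time.
Daylight saving runs 28 February – 24 September; the standard-time date in Ishvand Isles, 22 September 2028, is inside that window, so Ishvand Isles is at UTC+06:30.
03:30 UTC + 6h30m = 10:00 Ishvand Isles.

10:00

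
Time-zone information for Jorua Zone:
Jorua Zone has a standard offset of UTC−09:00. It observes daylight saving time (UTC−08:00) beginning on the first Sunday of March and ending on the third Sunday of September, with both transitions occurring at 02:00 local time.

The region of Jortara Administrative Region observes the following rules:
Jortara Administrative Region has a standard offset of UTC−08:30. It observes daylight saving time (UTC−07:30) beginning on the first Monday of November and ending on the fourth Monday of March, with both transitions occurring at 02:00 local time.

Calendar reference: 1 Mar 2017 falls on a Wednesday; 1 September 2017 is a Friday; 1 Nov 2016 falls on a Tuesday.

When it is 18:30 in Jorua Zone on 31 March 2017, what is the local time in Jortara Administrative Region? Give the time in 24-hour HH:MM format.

18:00

1 March 2017 is a Wednesday, so the first Sunday is March 5.
1 September 2017 is a Friday, so the first Sunday is September 3 and the third is September 17.
31 March 2017 lies within the daylight-saving period (5 March – 17 September), so Jorua Zone is on daylight time, UTC−08:00.
18:30 Jorua Zone + 8h = 02:30 UTC (rolling into the next day, 1 April 2017).
1 November 2016 is a Tuesday, so the first Monday is November 7.
1 March 2017 is a Wednesday, so the first Monday is March 6 and the fourth is March 27.
At the standard offset (UTC−08:30), 02:30 UTC − 8h30m = 18:00 Jortara Administrative Region standard time (rolling into the previous day, 31 March 2017).
The standard-time date in Jortara Administrative Region, 31 March 2017, is outside the daylight-saving period (7 November 2016 – 27 March 2017), so Jortara Administrative Region is on standard time, UTC−08:30.
02:30 UTC − 8h30m = 18:00 Jortara Administrative Region (rolling into the previous day, 31 March 2017).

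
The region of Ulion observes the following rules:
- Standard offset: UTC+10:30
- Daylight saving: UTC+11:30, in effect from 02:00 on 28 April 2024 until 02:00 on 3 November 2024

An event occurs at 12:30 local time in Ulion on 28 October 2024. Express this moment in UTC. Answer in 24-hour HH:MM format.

28 October 2024 falls between 28 April and 3 November, so daylight saving is in effect and Ulion is at UTC+11:30.
12:30 local − 11h30m = 01:00 UTC.

01:00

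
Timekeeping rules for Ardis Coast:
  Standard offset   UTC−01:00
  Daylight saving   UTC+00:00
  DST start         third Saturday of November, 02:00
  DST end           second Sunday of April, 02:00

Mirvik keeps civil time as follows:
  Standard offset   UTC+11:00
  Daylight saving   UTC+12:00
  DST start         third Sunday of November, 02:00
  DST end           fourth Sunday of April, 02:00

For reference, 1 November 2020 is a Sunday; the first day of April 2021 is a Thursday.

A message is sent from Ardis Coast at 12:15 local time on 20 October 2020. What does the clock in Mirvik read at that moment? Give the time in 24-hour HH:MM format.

1 November 2020 is a Sunday, so the first Saturday is November 7 and the third is November 21.
1 April 2021 is a Thursday, so the first Sunday is April 4 and the second is April 11.
20 October 2020 is outside the daylight-saving period (21 November 2020 – 11 April 2021), so Ardis Coast is on standard time, UTC−01:00.
12:15 Ardis Coast + 1h = 13:15 UTC.
1 November 2020 is a Sunday, so the first Sunday is November 1 and the third is November 15.
1 April 2021 is a Thursday, so the first Sunday is April 4 and the fourth is April 25.
At the standard offset (UTC+11:00), 13:15 UTC + 11h = 00:15 Mirvik standard time (rolling into the next day, 21 October 2020).
The standard-time date in Mirvik, 21 October 2020, is outside the daylight-saving period (15 November 2020 – 25 April 2021), so Mirvik is on standard time, UTC+11:00.
13:15 UTC + 11h = 00:15 Mirvik (rolling into the next day, 21 October 2020).

00:15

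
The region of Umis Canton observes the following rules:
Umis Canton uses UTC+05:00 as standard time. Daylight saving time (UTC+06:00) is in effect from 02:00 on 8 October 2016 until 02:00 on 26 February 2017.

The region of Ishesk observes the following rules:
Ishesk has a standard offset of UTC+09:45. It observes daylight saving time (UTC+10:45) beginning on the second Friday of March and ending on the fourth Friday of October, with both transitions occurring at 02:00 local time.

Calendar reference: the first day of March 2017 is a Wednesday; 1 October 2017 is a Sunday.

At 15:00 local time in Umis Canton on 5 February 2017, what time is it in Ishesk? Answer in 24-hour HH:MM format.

18:45

Daylight saving runs 8 October 2016 – 26 February 2017; 5 February 2017 is inside that window, so Umis Canton is at UTC+06:00.
15:00 Umis Canton − 6h = 09:00 UTC.
1 March 2017 is a Wednesday, so the first Friday is March 3 and the second is March 10.
1 October 2017 is a Sunday, so the first Friday is October 6 and the fourth is October 27.
At the standard offset (UTC+09:45), 09:00 UTC + 9h45m = 18:45 Ishesk standard time.
Daylight saving runs 10 March – 27 October; the standard-time date in Ishesk, 5 February 2017, is outside that window, so Ishesk is on standard time at UTC+09:45.
09:00 UTC + 9h45m = 18:45 Ishesk.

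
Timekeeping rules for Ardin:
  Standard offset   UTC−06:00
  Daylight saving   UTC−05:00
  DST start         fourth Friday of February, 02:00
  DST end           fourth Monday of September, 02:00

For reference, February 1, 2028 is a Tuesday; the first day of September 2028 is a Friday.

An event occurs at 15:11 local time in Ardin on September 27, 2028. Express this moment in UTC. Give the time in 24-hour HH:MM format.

1 February 2028 is a Tuesday, so the first Friday is February 4 and the fourth is February 25.
1 September 2028 is a Friday, so the first Monday is September 4 and the fourth is September 25.
Daylight saving runs 25 February – 25 September; September 27, 2028 is outside that window, so Ardin is on standard time at UTC−06:00.
15:11 local + 6h = 21:11 UTC.

21:11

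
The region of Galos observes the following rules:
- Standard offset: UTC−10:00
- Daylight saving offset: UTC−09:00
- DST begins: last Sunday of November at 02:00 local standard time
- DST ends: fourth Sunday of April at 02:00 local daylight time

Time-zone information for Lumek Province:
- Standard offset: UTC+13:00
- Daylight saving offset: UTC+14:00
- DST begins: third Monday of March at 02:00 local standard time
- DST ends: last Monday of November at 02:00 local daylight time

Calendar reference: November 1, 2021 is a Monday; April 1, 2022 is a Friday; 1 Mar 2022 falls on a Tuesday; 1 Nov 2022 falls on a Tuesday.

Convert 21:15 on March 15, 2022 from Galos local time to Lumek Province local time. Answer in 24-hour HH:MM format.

1 November 2021 is a Monday, so Sundays fall on 7, 14, 21, 28; the last is November 28.
1 April 2022 is a Friday, so the first Sunday is April 3 and the fourth is April 24.
Daylight saving runs 28 November 2021 – 24 April 2022; March 15, 2022 is inside that window, so Galos is at UTC−09:00.
21:15 Galos + 9h = 06:15 UTC (rolling into the next day, 16 March 2022).
1 March 2022 is a Tuesday, so the first Monday is March 7 and the third is March 21.
1 November 2022 is a Tuesday, so Mondays fall on 7, 14, 21, 28; the last is November 28.
At the standard offset (UTC+13:00), 06:15 UTC + 13h = 19:15 Lumek Province standard time.
Daylight saving runs 21 March – 28 November; the standard-time date in Lumek Province, March 16, 2022, is outside that window, so Lumek Province is on standard time at UTC+13:00.
06:15 UTC + 13h = 19:15 Lumek Province.

19:15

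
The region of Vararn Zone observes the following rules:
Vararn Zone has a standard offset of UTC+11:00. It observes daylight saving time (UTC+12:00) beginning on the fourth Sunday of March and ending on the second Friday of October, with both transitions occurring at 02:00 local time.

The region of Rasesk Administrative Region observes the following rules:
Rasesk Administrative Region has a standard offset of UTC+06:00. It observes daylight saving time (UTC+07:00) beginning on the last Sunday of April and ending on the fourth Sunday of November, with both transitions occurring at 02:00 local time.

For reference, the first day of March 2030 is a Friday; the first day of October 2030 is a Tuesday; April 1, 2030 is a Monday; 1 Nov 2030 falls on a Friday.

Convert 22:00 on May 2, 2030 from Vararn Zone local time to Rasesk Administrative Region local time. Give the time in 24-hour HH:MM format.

17:00

1 March 2030 is a Friday, so the first Sunday is March 3 and the fourth is March 24.
1 October 2030 is a Tuesday, so the first Friday is October 4 and the second is October 11.
Daylight saving runs 24 March – 11 October; May 2, 2030 is inside that window, so Vararn Zone is at UTC+12:00.
22:00 Vararn Zone − 12h = 10:00 UTC.
1 April 2030 is a Monday, so Sundays fall on 7, 14, 21, 28; the last is April 28.
1 November 2030 is a Friday, so the first Sunday is November 3 and the fourth is November 24.
At the standard offset (UTC+06:00), 10:00 UTC + 6h = 16:00 Rasesk Administrative Region standard time.
The standard-time date in Rasesk Administrative Region, May 2, 2030, falls between 28 April and 24 November, so daylight saving is in effect and Rasesk Administrative Region is at UTC+07:00.
10:00 UTC + 7h = 17:00 Rasesk Administrative Region.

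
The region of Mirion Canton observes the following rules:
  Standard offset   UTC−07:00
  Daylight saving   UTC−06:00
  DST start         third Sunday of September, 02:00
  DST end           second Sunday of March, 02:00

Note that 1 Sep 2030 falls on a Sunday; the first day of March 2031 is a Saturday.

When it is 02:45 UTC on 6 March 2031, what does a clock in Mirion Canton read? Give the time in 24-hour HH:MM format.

1 September 2030 is a Sunday, so the first Sunday is September 1 and the third is September 15.
1 March 2031 is a Saturday, so the first Sunday is March 2 and the second is March 9.
At the standard offset (UTC−07:00), 02:45 UTC − 7h = 19:45 Mirion Canton standard time (rolling into the previous day, 5 March 2031).
The standard-time date in Mirion Canton, 5 March 2031, lies within the daylight-saving period (15 September 2030 – 9 March 2031), so Mirion Canton is on daylight time, UTC−06:00.
02:45 UTC − 6h = 20:45 local (rolling into the previous day, 5 March 2031).

20:45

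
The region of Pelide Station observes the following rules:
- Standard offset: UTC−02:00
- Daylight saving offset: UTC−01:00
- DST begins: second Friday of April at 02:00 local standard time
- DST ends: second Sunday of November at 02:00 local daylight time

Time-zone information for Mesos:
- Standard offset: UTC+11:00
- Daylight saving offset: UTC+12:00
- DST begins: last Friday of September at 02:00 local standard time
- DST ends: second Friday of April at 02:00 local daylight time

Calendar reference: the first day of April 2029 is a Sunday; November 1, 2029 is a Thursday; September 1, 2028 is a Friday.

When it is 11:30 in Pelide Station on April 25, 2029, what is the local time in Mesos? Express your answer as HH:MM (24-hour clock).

23:30

1 April 2029 is a Sunday, so the first Friday is April 6 and the second is April 13.
1 November 2029 is a Thursday, so the first Sunday is November 4 and the second is November 11.
April 25, 2029 lies within the daylight-saving period (13 April – 11 November), so Pelide Station is on daylight time, UTC−01:00.
11:30 Pelide Station + 1h = 12:30 UTC.
1 September 2028 is a Friday, so Fridays fall on 1, 8, 15, 22, 29; the last is September 29.
1 April 2029 is a Sunday, so the first Friday is April 6 and the second is April 13.
At the standard offset (UTC+11:00), 12:30 UTC + 11h = 23:30 Mesos standard time.
The standard-time date in Mesos, April 25, 2029, is outside the daylight-saving period (29 September 2028 – 13 April 2029), so Mesos is on standard time, UTC+11:00.
12:30 UTC + 11h = 23:30 Mesos.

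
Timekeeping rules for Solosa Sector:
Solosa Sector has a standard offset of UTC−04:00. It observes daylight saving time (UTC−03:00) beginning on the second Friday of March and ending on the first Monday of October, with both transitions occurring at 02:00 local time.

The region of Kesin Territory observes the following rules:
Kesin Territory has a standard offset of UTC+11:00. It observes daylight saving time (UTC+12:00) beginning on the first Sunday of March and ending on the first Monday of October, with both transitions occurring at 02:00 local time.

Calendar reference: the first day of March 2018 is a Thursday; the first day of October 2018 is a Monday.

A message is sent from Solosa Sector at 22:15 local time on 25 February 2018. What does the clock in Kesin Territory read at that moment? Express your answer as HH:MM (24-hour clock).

1 March 2018 is a Thursday, so the first Friday is March 2 and the second is March 9.
1 October 2018 is a Monday, so the first Monday is October 1.
25 February 2018 is outside the daylight-saving period (9 March – 1 October), so Solosa Sector is on standard time, UTC−04:00.
22:15 Solosa Sector + 4h = 02:15 UTC (rolling into the next day, 26 February 2018).
1 March 2018 is a Thursday, so the first Sunday is March 4.
1 October 2018 is a Monday, so the first Monday is October 1.
At the standard offset (UTC+11:00), 02:15 UTC + 11h = 13:15 Kesin Territory standard time.
Daylight saving runs 4 March – 1 October; the standard-time date in Kesin Territory, 26 February 2018, is outside that window, so Kesin Territory is on standard time at UTC+11:00.
02:15 UTC + 11h = 13:15 Kesin Territory.

13:15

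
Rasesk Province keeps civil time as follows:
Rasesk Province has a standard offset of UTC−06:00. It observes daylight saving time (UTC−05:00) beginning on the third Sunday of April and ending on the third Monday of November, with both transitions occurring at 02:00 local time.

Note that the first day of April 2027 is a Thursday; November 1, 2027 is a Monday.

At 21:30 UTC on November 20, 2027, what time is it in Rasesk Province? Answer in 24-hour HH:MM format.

1 April 2027 is a Thursday, so the first Sunday is April 4 and the third is April 18.
1 November 2027 is a Monday, so the first Monday is November 1 and the third is November 15.
At the standard offset (UTC−06:00), 21:30 UTC − 6h = 15:30 Rasesk Province standard time.
The standard-time date in Rasesk Province, November 20, 2027, does not fall between 18 April and 15 November, so daylight saving is not in effect and Rasesk Province is at UTC−06:00.
21:30 UTC − 6h = 15:30 local.

15:30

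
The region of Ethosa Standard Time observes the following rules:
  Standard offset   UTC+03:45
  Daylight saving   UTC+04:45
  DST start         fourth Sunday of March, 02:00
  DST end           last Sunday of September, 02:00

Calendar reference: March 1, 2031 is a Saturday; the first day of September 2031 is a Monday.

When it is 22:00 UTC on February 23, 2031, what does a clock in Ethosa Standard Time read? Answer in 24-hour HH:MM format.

01:45

1 March 2031 is a Saturday, so the first Sunday is March 2 and the fourth is March 23.
1 September 2031 is a Monday, so Sundays fall on 7, 14, 21, 28; the last is September 28.
At the standard offset (UTC+03:45), 22:00 UTC + 3h45m = 01:45 Ethosa Standard Time standard time (rolling into the next day, 24 February 2031).
Daylight saving runs 23 March – 28 September; the standard-time date in Ethosa Standard Time, February 24, 2031, is outside that window, so Ethosa Standard Time is on standard time at UTC+03:45.
22:00 UTC + 3h45m = 01:45 local (rolling into the next day, 24 February 2031).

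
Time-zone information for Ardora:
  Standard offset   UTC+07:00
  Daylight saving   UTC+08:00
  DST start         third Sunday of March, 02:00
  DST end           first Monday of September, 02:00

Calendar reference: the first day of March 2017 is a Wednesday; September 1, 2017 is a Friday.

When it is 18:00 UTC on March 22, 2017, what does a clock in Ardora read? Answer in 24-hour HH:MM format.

02:00

1 March 2017 is a Wednesday, so the first Sunday is March 5 and the third is March 19.
1 September 2017 is a Friday, so the first Monday is September 4.
At the standard offset (UTC+07:00), 18:00 UTC + 7h = 01:00 Ardora standard time (rolling into the next day, 23 March 2017).
Daylight saving runs 19 March – 4 September; the standard-time date in Ardora, March 23, 2017, is inside that window, so Ardora is at UTC+08:00.
18:00 UTC + 8h = 02:00 local (rolling into the next day, 23 March 2017).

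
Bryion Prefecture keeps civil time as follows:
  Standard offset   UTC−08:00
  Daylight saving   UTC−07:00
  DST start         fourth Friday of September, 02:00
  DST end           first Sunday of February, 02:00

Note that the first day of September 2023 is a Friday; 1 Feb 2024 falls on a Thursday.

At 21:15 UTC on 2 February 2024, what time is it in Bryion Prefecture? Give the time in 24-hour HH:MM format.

14:15

1 September 2023 is a Friday, so the first Friday is September 1 and the fourth is September 22.
1 February 2024 is a Thursday, so the first Sunday is February 4.
At the standard offset (UTC−08:00), 21:15 UTC − 8h = 13:15 Bryion Prefecture standard time.
The standard-time date in Bryion Prefecture, 2 February 2024, lies within the daylight-saving period (22 September 2023 – 4 February 2024), so Bryion Prefecture is on daylight time, UTC−07:00.
21:15 UTC − 7h = 14:15 local.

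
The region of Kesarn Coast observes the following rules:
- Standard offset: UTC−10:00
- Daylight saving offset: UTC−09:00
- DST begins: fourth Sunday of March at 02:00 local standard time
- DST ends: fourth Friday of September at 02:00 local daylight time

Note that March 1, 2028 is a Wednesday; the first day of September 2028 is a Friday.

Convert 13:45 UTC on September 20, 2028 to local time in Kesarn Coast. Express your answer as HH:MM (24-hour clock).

04:45

1 March 2028 is a Wednesday, so the first Sunday is March 5 and the fourth is March 26.
1 September 2028 is a Friday, so the first Friday is September 1 and the fourth is September 22.
At the standard offset (UTC−10:00), 13:45 UTC − 10h = 03:45 Kesarn Coast standard time.
The standard-time date in Kesarn Coast, September 20, 2028, lies within the daylight-saving period (26 March – 22 September), so Kesarn Coast is on daylight time, UTC−09:00.
13:45 UTC − 9h = 04:45 local.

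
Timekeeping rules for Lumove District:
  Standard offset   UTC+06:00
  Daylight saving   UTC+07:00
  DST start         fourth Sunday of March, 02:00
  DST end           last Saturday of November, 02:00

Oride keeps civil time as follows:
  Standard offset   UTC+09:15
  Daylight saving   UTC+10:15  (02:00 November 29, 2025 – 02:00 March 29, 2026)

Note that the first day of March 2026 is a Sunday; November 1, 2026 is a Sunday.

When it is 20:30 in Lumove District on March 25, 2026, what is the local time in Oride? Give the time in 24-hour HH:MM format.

1 March 2026 is a Sunday, so the first Sunday is March 1 and the fourth is March 22.
1 November 2026 is a Sunday, so Saturdays fall on 7, 14, 21, 28; the last is November 28.
Daylight saving runs 22 March – 28 November; March 25, 2026 is inside that window, so Lumove District is at UTC+07:00.
20:30 Lumove District − 7h = 13:30 UTC.
At the standard offset (UTC+09:15), 13:30 UTC + 9h15m = 22:45 Oride standard time.
The standard-time date in Oride, March 25, 2026, lies within the daylight-saving period (29 November 2025 – 29 March 2026), so Oride is on daylight time, UTC+10:15.
13:30 UTC + 10h15m = 23:45 Oride.

23:45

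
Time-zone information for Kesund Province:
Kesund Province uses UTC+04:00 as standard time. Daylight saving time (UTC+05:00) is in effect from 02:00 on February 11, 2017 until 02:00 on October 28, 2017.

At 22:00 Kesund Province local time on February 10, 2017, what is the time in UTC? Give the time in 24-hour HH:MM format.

18:00

February 10, 2017 is outside the daylight-saving period (11 February – 28 October), so Kesund Province is on standard time, UTC+04:00.
22:00 local − 4h = 18:00 UTC.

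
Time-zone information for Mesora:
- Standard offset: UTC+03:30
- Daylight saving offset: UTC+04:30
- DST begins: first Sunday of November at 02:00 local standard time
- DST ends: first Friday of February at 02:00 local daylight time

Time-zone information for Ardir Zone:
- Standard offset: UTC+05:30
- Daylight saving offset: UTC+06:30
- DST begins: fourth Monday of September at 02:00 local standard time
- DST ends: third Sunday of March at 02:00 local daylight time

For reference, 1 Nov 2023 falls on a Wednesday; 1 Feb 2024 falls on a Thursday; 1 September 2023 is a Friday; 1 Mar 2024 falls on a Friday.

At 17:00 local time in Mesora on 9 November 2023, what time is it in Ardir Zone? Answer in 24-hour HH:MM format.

19:00

1 November 2023 is a Wednesday, so the first Sunday is November 5.
1 February 2024 is a Thursday, so the first Friday is February 2.
9 November 2023 lies within the daylight-saving period (5 November 2023 – 2 February 2024), so Mesora is on daylight time, UTC+04:30.
17:00 Mesora − 4h30m = 12:30 UTC.
1 September 2023 is a Friday, so the first Monday is September 4 and the fourth is September 25.
1 March 2024 is a Friday, so the first Sunday is March 3 and the third is March 17.
At the standard offset (UTC+05:30), 12:30 UTC + 5h30m = 18:00 Ardir Zone standard time.
Daylight saving runs 25 September 2023 – 17 March 2024; the standard-time date in Ardir Zone, 9 November 2023, is inside that window, so Ardir Zone is at UTC+06:30.
12:30 UTC + 6h30m = 19:00 Ardir Zone.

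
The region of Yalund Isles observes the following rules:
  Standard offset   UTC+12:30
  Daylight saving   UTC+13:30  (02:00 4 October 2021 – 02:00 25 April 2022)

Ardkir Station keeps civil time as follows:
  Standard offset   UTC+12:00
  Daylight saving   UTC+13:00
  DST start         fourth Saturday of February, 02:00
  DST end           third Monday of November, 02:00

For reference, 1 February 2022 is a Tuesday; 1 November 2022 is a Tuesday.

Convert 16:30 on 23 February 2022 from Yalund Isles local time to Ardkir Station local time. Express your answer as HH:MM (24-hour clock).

23 February 2022 falls between 4 October 2021 and 25 April 2022, so daylight saving is in effect and Yalund Isles is at UTC+13:30.
16:30 Yalund Isles − 13h30m = 03:00 UTC.
1 February 2022 is a Tuesday, so the first Saturday is February 5 and the fourth is February 26.
1 November 2022 is a Tuesday, so the first Monday is November 7 and the third is November 21.
At the standard offset (UTC+12:00), 03:00 UTC + 12h = 15:00 Ardkir Station standard time.
Daylight saving runs 26 February – 21 November; the standard-time date in Ardkir Station, 23 February 2022, is outside that window, so Ardkir Station is on standard time at UTC+12:00.
03:00 UTC + 12h = 15:00 Ardkir Station.

15:00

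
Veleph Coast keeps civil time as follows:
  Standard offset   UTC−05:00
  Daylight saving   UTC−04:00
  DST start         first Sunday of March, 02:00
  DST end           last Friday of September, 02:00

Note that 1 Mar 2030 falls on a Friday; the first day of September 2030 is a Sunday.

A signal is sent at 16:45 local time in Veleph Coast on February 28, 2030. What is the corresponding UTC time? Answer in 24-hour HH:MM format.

21:45

1 March 2030 is a Friday, so the first Sunday is March 3.
1 September 2030 is a Sunday, so Fridays fall on 6, 13, 20, 27; the last is September 27.
February 28, 2030 does not fall between 3 March and 27 September, so daylight saving is not in effect and Veleph Coast is at UTC−05:00.
16:45 local + 5h = 21:45 UTC.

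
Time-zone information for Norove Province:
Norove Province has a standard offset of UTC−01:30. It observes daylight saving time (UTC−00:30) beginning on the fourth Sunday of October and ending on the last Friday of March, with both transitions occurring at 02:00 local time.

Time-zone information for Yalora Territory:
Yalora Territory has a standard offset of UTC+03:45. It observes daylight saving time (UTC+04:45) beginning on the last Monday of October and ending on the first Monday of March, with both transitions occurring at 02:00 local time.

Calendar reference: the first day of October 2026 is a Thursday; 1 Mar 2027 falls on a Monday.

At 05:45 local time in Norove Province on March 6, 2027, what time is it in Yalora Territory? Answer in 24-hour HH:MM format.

10:00

1 October 2026 is a Thursday, so the first Sunday is October 4 and the fourth is October 25.
1 March 2027 is a Monday, so Fridays fall on 5, 12, 19, 26; the last is March 26.
March 6, 2027 lies within the daylight-saving period (25 October 2026 – 26 March 2027), so Norove Province is on daylight time, UTC−00:30.
05:45 Norove Province + 0h30m = 06:15 UTC.
1 October 2026 is a Thursday, so Mondays fall on 5, 12, 19, 26; the last is October 26.
1 March 2027 is a Monday, so the first Monday is March 1.
At the standard offset (UTC+03:45), 06:15 UTC + 3h45m = 10:00 Yalora Territory standard time.
The standard-time date in Yalora Territory, March 6, 2027, is outside the daylight-saving period (26 October 2026 – 1 March 2027), so Yalora Territory is on standard time, UTC+03:45.
06:15 UTC + 3h45m = 10:00 Yalora Territory.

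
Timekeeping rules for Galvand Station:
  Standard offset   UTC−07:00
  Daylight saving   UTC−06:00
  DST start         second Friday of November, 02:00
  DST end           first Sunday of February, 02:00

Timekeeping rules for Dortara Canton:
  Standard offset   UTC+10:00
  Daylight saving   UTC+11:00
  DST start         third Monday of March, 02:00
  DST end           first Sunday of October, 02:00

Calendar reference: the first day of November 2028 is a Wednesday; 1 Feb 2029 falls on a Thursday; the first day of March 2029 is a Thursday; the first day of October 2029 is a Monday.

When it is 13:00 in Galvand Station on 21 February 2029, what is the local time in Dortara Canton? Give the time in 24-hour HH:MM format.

06:00

1 November 2028 is a Wednesday, so the first Friday is November 3 and the second is November 10.
1 February 2029 is a Thursday, so the first Sunday is February 4.
21 February 2029 is outside the daylight-saving period (10 November 2028 – 4 February 2029), so Galvand Station is on standard time, UTC−07:00.
13:00 Galvand Station + 7h = 20:00 UTC.
1 March 2029 is a Thursday, so the first Monday is March 5 and the third is March 19.
1 October 2029 is a Monday, so the first Sunday is October 7.
At the standard offset (UTC+10:00), 20:00 UTC + 10h = 06:00 Dortara Canton standard time (rolling into the next day, 22 February 2029).
The standard-time date in Dortara Canton, 22 February 2029, is outside the daylight-saving period (19 March – 7 October), so Dortara Canton is on standard time, UTC+10:00.
20:00 UTC + 10h = 06:00 Dortara Canton (rolling into the next day, 22 February 2029).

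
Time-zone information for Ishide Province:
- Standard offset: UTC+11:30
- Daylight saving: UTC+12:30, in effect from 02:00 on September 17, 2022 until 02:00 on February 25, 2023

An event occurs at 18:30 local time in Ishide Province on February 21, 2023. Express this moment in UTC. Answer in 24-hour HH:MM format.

06:00

February 21, 2023 falls between 17 September 2022 and 25 February 2023, so daylight saving is in effect and Ishide Province is at UTC+12:30.
18:30 local − 12h30m = 06:00 UTC.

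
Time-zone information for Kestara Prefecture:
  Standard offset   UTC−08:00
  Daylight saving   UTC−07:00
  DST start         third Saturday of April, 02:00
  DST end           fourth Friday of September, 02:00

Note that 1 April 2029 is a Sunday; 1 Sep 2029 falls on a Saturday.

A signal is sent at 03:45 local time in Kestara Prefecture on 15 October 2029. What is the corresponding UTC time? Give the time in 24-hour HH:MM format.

11:45

1 April 2029 is a Sunday, so the first Saturday is April 7 and the third is April 21.
1 September 2029 is a Saturday, so the first Friday is September 7 and the fourth is September 28.
15 October 2029 does not fall between 21 April and 28 September, so daylight saving is not in effect and Kestara Prefecture is at UTC−08:00.
03:45 local + 8h = 11:45 UTC.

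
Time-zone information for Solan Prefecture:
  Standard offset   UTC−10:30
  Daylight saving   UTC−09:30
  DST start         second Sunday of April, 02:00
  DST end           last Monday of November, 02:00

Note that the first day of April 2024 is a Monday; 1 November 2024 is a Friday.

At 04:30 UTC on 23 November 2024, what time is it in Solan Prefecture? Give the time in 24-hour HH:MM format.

1 April 2024 is a Monday, so the first Sunday is April 7 and the second is April 14.
1 November 2024 is a Friday, so Mondays fall on 4, 11, 18, 25; the last is November 25.
At the standard offset (UTC−10:30), 04:30 UTC − 10h30m = 18:00 Solan Prefecture standard time (rolling into the previous day, 22 November 2024).
The standard-time date in Solan Prefecture, 22 November 2024, lies within the daylight-saving period (14 April – 25 November), so Solan Prefecture is on daylight time, UTC−09:30.
04:30 UTC − 9h30m = 19:00 local (rolling into the previous day, 22 November 2024).

19:00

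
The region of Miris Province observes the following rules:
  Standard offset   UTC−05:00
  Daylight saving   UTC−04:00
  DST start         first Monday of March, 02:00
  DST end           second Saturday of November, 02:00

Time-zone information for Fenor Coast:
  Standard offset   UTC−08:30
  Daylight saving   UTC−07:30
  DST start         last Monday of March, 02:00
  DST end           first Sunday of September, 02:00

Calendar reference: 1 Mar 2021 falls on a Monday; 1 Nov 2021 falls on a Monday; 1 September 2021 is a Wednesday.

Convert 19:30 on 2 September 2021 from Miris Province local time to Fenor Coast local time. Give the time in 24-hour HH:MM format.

16:00

1 March 2021 is a Monday, so the first Monday is March 1.
1 November 2021 is a Monday, so the first Saturday is November 6 and the second is November 13.
2 September 2021 falls between 1 March and 13 November, so daylight saving is in effect and Miris Province is at UTC−04:00.
19:30 Miris Province + 4h = 23:30 UTC.
1 March 2021 is a Monday, so Mondays fall on 1, 8, 15, 22, 29; the last is March 29.
1 September 2021 is a Wednesday, so the first Sunday is September 5.
At the standard offset (UTC−08:30), 23:30 UTC − 8h30m = 15:00 Fenor Coast standard time.
Daylight saving runs 29 March – 5 September; the standard-time date in Fenor Coast, 2 September 2021, is inside that window, so Fenor Coast is at UTC−07:30.
23:30 UTC − 7h30m = 16:00 Fenor Coast.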